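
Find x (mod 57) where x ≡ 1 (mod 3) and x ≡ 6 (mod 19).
M = 3 × 19 = 57. M₁ = 19, y₁ ≡ 1 (mod 3). M₂ = 3, y₂ ≡ 13 (mod 19). x = 1×19×1 + 6×3×13 ≡ 25 (mod 57)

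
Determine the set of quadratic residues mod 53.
QRs mod 53: {1, 4, 6, 7, 9, 10, 11, 13, 15, 16, 17, 24, 25, 28, 29, 36, 37, 38, 40, 42, 43, 44, 46, 47, 49, 52}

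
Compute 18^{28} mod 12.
0

Using successive squaring:
Binary expansion of 28: 11100
Powers of 18 mod 12 (each is the square of the previous):
  18^1 ≡ 6 (mod 12)
  18^2 ≡ 6² = 36 ≡ 0 (mod 12)
  18^4 ≡ 0² = 0 ≡ 0 (mod 12)
  18^8 ≡ 0² = 0 ≡ 0 (mod 12)
  18^16 ≡ 0² = 0 ≡ 0 (mod 12)
28 = 16 + 8 + 4, so 18^28 = 18^16 × 18^8 × 18^4 ≡ 0 × 0 × 0 (mod 12)
Multiplying step by step:
  0 × 0 = 0 ≡ 0 (mod 12)
  0 × 0 = 0 ≡ 0 (mod 12)
Result: 18^28 ≡ 0 (mod 12)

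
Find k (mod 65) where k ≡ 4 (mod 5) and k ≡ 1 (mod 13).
M = 5 × 13 = 65. M₁ = 13, y₁ ≡ 2 (mod 5). M₂ = 5, y₂ ≡ 8 (mod 13). k = 4×13×2 + 1×5×8 ≡ 14 (mod 65)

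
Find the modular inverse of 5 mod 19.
5^(-1) ≡ 4 (mod 19). Verification: 5 × 4 = 20 ≡ 1 (mod 19)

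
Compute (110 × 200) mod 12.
4

(110 × 200) = 22000
22000 mod 12 = 4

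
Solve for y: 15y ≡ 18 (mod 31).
26

Since gcd(15, 31) = 1 divides 18, a solution exists.
Multiply both sides by the inverse of 15 mod 31:
  15^(-1) mod 31 = 29
  x ≡ 29 × 18 ≡ 522 ≡ 26 (mod 31)
Verification: 15 × 26 = 390 = 12 × 31 + 18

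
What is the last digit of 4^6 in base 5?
6 = 4 + 2 (binary 110). Repeated squaring mod 5: 4^1 ≡ 4; 4^2 ≡ 4² = 16 ≡ 1; 4^4 ≡ 1² = 1 ≡ 1. Multiply: 4^6 = 4^4 × 4^2 ≡ 1 × 1 (mod 5): 1 × 1 = 1 ≡ 1. So 4^6 ≡ 1 (mod 5).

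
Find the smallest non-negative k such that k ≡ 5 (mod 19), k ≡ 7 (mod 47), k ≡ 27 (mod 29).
25199

Using the Chinese Remainder Theorem:
M = product of moduli = 25897
For equation 1: M_1 = 1363, 1363 ≡ 14 (mod 19), inverse of 1363 mod 19 is 15 (check: 14 × 15 = 210 ≡ 1 (mod 19))
For equation 2: M_2 = 551, 551 ≡ 34 (mod 47), inverse of 551 mod 47 is 18 (check: 34 × 18 = 612 ≡ 1 (mod 47))
For equation 3: M_3 = 893, 893 ≡ 23 (mod 29), inverse of 893 mod 29 is 24 (check: 23 × 24 = 552 ≡ 1 (mod 29))
Combine: k ≡ Σ r_i×M_i×(M_i⁻¹ mod m_i) = 5×1363×15 + 7×551×18 + 27×893×24 = 102225 + 69426 + 578664 = 750315
750315 mod 25897 = 25199
k ≡ 25199 (mod 25897)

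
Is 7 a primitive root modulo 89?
p - 1 = 88 has prime divisors 2, 11. Check 7^(88/q) mod 89 for each: 7^(88/2) = 7^44 ≡ 88, 7^(88/11) = 7^8 ≡ 4 (mod 89). None of these is 1, so 7 has order 88 = φ(89), so it is a primitive root mod 89.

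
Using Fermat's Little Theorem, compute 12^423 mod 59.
By Fermat: 12^{58} ≡ 1 (mod 59). 423 = 7×58 + 17. So 12^{423} ≡ 12^{17} ≡ 41 (mod 59)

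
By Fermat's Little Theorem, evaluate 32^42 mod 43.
By Fermat's Little Theorem, 32^{42} ≡ 1 (mod 43) since 43 is prime and gcd(32, 43) = 1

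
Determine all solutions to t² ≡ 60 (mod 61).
The square roots of 60 mod 61 are 11 and 50. Verify: 11² = 121 ≡ 60 (mod 61)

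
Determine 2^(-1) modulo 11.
2^(-1) ≡ 6 (mod 11). Verification: 2 × 6 = 12 ≡ 1 (mod 11)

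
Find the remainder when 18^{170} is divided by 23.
By Fermat: 18^{22} ≡ 1 (mod 23). 170 = 7×22 + 16. So 18^{170} ≡ 18^{16} ≡ 3 (mod 23)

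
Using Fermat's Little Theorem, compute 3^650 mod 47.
By Fermat: 3^{46} ≡ 1 (mod 47). 650 ≡ 6 (mod 46). So 3^{650} ≡ 3^{6} ≡ 24 (mod 47)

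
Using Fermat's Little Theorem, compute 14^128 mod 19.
By Fermat: 14^{18} ≡ 1 (mod 19). 128 = 7×18 + 2. So 14^{128} ≡ 14^{2} ≡ 6 (mod 19)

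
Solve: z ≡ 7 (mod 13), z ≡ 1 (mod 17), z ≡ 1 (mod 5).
M = 13 × 17 × 5 = 1105. M₁ = 85, y₁ ≡ 2 (mod 13). M₂ = 65, y₂ ≡ 11 (mod 17). M₃ = 221, y₃ ≡ 1 (mod 5). z = 7×85×2 + 1×65×11 + 1×221×1 ≡ 1021 (mod 1105)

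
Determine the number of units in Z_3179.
2720

Prime factorization: 3179 = 11 × 17^2
Using the formula φ(n) = n × Π(1 - 1/p) for each prime factor p:
φ(3179) = 3179 × (1 - 1/11) × (1 - 1/17)
φ(3179) = 2720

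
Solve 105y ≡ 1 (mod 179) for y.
105^(-1) ≡ 104 (mod 179). Verification: 105 × 104 = 10920 ≡ 1 (mod 179)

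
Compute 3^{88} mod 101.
24

Using successive squaring:
Binary expansion of 88: 1011000
Powers of 3 mod 101 (each is the square of the previous):
  3^1 ≡ 3 (mod 101)
  3^2 ≡ 3² = 9 ≡ 9 (mod 101)
  3^4 ≡ 9² = 81 ≡ 81 (mod 101)
  3^8 ≡ 81² = 6561 ≡ 97 (mod 101)
  3^16 ≡ 97² = 9409 ≡ 16 (mod 101)
  3^32 ≡ 16² = 256 ≡ 54 (mod 101)
  3^64 ≡ 54² = 2916 ≡ 88 (mod 101)
88 = 64 + 16 + 8, so 3^88 = 3^64 × 3^16 × 3^8 ≡ 88 × 16 × 97 (mod 101)
Multiplying step by step:
  88 × 16 = 1408 ≡ 95 (mod 101)
  95 × 97 = 9215 ≡ 24 (mod 101)
Result: 3^88 ≡ 24 (mod 101)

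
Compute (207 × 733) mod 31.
17

(207 × 733) = 151731
151731 mod 31 = 17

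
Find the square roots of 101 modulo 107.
The square roots of 101 mod 107 are 23 and 84. Verify: 23² = 529 ≡ 101 (mod 107)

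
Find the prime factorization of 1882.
2 × 941

Divide by primes starting from smallest:
1882 ÷ 2 = 941
941 ÷ 941 = 1

1882 = 2 × 941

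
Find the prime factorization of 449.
449

Divide by primes starting from smallest:
449 ÷ 449 = 1

449 = 449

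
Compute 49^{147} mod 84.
49

Using successive squaring:
Binary expansion of 147: 10010011
Powers of 49 mod 84 (each is the square of the previous):
  49^1 ≡ 49 (mod 84)
  49^2 ≡ 49² = 2401 ≡ 49 (mod 84)
  49^4 ≡ 49² = 2401 ≡ 49 (mod 84)
  49^8 ≡ 49² = 2401 ≡ 49 (mod 84)
  49^16 ≡ 49² = 2401 ≡ 49 (mod 84)
  49^32 ≡ 49² = 2401 ≡ 49 (mod 84)
  49^64 ≡ 49² = 2401 ≡ 49 (mod 84)
  49^128 ≡ 49² = 2401 ≡ 49 (mod 84)
147 = 128 + 16 + 2 + 1, so 49^147 = 49^128 × 49^16 × 49^2 × 49^1 ≡ 49 × 49 × 49 × 49 (mod 84)
Multiplying step by step:
  49 × 49 = 2401 ≡ 49 (mod 84)
  49 × 49 = 2401 ≡ 49 (mod 84)
  49 × 49 = 2401 ≡ 49 (mod 84)
Result: 49^147 ≡ 49 (mod 84)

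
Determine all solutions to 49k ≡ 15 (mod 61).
14

Since gcd(49, 61) = 1 divides 15, a solution exists.
Multiply both sides by the inverse of 49 mod 61:
  49^(-1) mod 61 = 5
  x ≡ 5 × 15 ≡ 75 ≡ 14 (mod 61)
Verification: 49 × 14 = 686 = 11 × 61 + 15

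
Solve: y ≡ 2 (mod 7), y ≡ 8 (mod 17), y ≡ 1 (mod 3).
M = 7 × 17 × 3 = 357. M₁ = 51, y₁ ≡ 4 (mod 7). M₂ = 21, y₂ ≡ 13 (mod 17). M₃ = 119, y₃ ≡ 2 (mod 3). y = 2×51×4 + 8×21×13 + 1×119×2 ≡ 331 (mod 357)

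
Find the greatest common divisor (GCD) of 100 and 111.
1

Using the Euclidean algorithm:
100 = 0 × 111 + 100
111 = 1 × 100 + 11
100 = 9 × 11 + 1
11 = 11 × 1 + 0

GCD(100, 111) = 1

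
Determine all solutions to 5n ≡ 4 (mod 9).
8

Since gcd(5, 9) = 1 divides 4, a solution exists.
Multiply both sides by the inverse of 5 mod 9:
  5^(-1) mod 9 = 2
  x ≡ 2 × 4 ≡ 8 ≡ 8 (mod 9)
Verification: 5 × 8 = 40 = 4 × 9 + 4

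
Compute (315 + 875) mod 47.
15

(315 + 875) = 1190
1190 mod 47 = 15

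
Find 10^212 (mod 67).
Using Fermat: 10^{66} ≡ 1 (mod 67). 212 ≡ 14 (mod 66). So 10^{212} ≡ 10^{14} ≡ 56 (mod 67)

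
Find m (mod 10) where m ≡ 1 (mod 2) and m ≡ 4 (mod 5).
M = 2 × 5 = 10. M₁ = 5, y₁ ≡ 1 (mod 2). M₂ = 2, y₂ ≡ 3 (mod 5). m = 1×5×1 + 4×2×3 ≡ 9 (mod 10)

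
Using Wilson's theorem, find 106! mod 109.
(108)! = (106)! × (107) × (108) ≡ -1 (mod 109). So (106)! ≡ -1 × [(108)(107)]^(-1) ≡ 54 (mod 109)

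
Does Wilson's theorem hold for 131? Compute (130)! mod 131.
(130)! mod 131 = 130. Since this equals -1 (mod 131), Wilson confirms 131 is prime.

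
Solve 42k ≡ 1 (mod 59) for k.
52

Using Extended Euclidean Algorithm:
gcd(42, 59) = 1
Bezout coefficients: 42 × -7 + 59 × 5 = 1
So 42 × -7 ≡ 1 (mod 59)
The inverse is -7 mod 59 = 52
Verification: 42 × 52 = 2184 = 37 × 59 + 1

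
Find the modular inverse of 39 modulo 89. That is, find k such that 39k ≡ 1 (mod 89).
16

Using Extended Euclidean Algorithm:
gcd(39, 89) = 1
Bezout coefficients: 39 × 16 + 89 × -7 = 1
So 39 × 16 ≡ 1 (mod 89)
The inverse is 16 mod 89 = 16
Verification: 39 × 16 = 624 = 7 × 89 + 1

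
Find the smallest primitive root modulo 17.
3

A primitive root g modulo p has order p-1 = 16
Prime divisors of 16: [2]
g is a primitive root iff g^(16/q) ≢ 1 (mod 17) for each prime divisor q
Testing small values:
  g = 2: 2^8 ≡ 1 (mod 17) → 2^8 ≡ 1, not primitive root
  g = 3: 3^8 ≡ 16 (mod 17) → none is 1, primitive root!
The smallest primitive root is 3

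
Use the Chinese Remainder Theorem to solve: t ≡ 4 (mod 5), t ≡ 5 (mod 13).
M = 5 × 13 = 65. M₁ = 13, y₁ ≡ 2 (mod 5). M₂ = 5, y₂ ≡ 8 (mod 13). t = 4×13×2 + 5×5×8 ≡ 44 (mod 65)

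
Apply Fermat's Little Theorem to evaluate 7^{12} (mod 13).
1

By Fermat's Little Theorem, a^(p-1) ≡ 1 (mod p) for prime p and gcd(a, p) = 1
Here p = 13, so 7^12 ≡ 1 (mod 13)
We can reduce the exponent: 12 mod 12 = 0
So 7^12 ≡ 7^0 (mod 13)
Computing: 7^0 mod 13 = 1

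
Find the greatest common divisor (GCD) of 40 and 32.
8

Using the Euclidean algorithm:
40 = 1 × 32 + 8
32 = 4 × 8 + 0

GCD(40, 32) = 8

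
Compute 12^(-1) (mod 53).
31

Using Extended Euclidean Algorithm:
gcd(12, 53) = 1
Bezout coefficients: 12 × -22 + 53 × 5 = 1
So 12 × -22 ≡ 1 (mod 53)
The inverse is -22 mod 53 = 31
Verification: 12 × 31 = 372 = 7 × 53 + 1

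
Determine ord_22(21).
Powers of 21 mod 22: 21^1≡21, 21^2≡1. Order = 2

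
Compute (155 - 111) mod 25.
19

(155 - 111) = 44
44 mod 25 = 19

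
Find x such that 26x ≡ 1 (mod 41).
26^(-1) ≡ 30 (mod 41). Verification: 26 × 30 = 780 ≡ 1 (mod 41)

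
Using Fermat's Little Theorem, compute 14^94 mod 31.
By Fermat: 14^{30} ≡ 1 (mod 31). 94 = 3×30 + 4. So 14^{94} ≡ 14^{4} ≡ 7 (mod 31)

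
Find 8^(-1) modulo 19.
12

Using Extended Euclidean Algorithm:
gcd(8, 19) = 1
Bezout coefficients: 8 × -7 + 19 × 3 = 1
So 8 × -7 ≡ 1 (mod 19)
The inverse is -7 mod 19 = 12
Verification: 8 × 12 = 96 = 5 × 19 + 1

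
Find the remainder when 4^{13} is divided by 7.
By Fermat: 4^{6} ≡ 1 (mod 7). 13 = 2×6 + 1. So 4^{13} ≡ 4^{1} ≡ 4 (mod 7)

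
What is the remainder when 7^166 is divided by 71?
Using Fermat: 7^{70} ≡ 1 (mod 71). 166 ≡ 26 (mod 70). So 7^{166} ≡ 7^{26} ≡ 3 (mod 71)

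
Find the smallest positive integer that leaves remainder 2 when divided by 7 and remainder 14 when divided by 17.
M = 7 × 17 = 119. M₁ = 17, y₁ ≡ 5 (mod 7). M₂ = 7, y₂ ≡ 5 (mod 17). y = 2×17×5 + 14×7×5 ≡ 65 (mod 119). The smallest positive such number is 65.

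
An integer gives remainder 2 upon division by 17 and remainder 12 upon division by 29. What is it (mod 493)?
M = 17 × 29 = 493. M₁ = 29, y₁ ≡ 10 (mod 17). M₂ = 17, y₂ ≡ 12 (mod 29). m = 2×29×10 + 12×17×12 ≡ 70 (mod 493). The smallest positive such number is 70.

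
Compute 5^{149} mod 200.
125

Using successive squaring:
Binary expansion of 149: 10010101
Powers of 5 mod 200 (each is the square of the previous):
  5^1 ≡ 5 (mod 200)
  5^2 ≡ 5² = 25 ≡ 25 (mod 200)
  5^4 ≡ 25² = 625 ≡ 25 (mod 200)
  5^8 ≡ 25² = 625 ≡ 25 (mod 200)
  5^16 ≡ 25² = 625 ≡ 25 (mod 200)
  5^32 ≡ 25² = 625 ≡ 25 (mod 200)
  5^64 ≡ 25² = 625 ≡ 25 (mod 200)
  5^128 ≡ 25² = 625 ≡ 25 (mod 200)
149 = 128 + 16 + 4 + 1, so 5^149 = 5^128 × 5^16 × 5^4 × 5^1 ≡ 25 × 25 × 25 × 5 (mod 200)
Multiplying step by step:
  25 × 25 = 625 ≡ 25 (mod 200)
  25 × 25 = 625 ≡ 25 (mod 200)
  25 × 5 = 125 ≡ 125 (mod 200)
Result: 5^149 ≡ 125 (mod 200)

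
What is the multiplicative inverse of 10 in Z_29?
3

Using Extended Euclidean Algorithm:
gcd(10, 29) = 1
Bezout coefficients: 10 × 3 + 29 × -1 = 1
So 10 × 3 ≡ 1 (mod 29)
The inverse is 3 mod 29 = 3
Verification: 10 × 3 = 30 = 1 × 29 + 1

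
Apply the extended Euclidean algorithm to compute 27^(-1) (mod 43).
Extended GCD: 27(8) + 43(-5) = 1. So 27^(-1) ≡ 8 ≡ 8 (mod 43). Verify: 27 × 8 = 216 ≡ 1 (mod 43)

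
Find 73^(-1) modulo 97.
4

Using Extended Euclidean Algorithm:
gcd(73, 97) = 1
Bezout coefficients: 73 × 4 + 97 × -3 = 1
So 73 × 4 ≡ 1 (mod 97)
The inverse is 4 mod 97 = 4
Verification: 73 × 4 = 292 = 3 × 97 + 1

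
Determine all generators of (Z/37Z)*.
Primitive roots mod 37: {2, 5, 13, 15, 17, 18, 19, 20, 22, 24, 32, 35}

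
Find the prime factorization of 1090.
2 × 5 × 109

Divide by primes starting from smallest:
1090 ÷ 2 = 545
545 ÷ 5 = 109
109 ÷ 109 = 1

1090 = 2 × 5 × 109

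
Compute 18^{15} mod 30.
12

Using successive squaring:
Binary expansion of 15: 1111
Powers of 18 mod 30 (each is the square of the previous):
  18^1 ≡ 18 (mod 30)
  18^2 ≡ 18² = 324 ≡ 24 (mod 30)
  18^4 ≡ 24² = 576 ≡ 6 (mod 30)
  18^8 ≡ 6² = 36 ≡ 6 (mod 30)
15 = 8 + 4 + 2 + 1, so 18^15 = 18^8 × 18^4 × 18^2 × 18^1 ≡ 6 × 6 × 24 × 18 (mod 30)
Multiplying step by step:
  6 × 6 = 36 ≡ 6 (mod 30)
  6 × 24 = 144 ≡ 24 (mod 30)
  24 × 18 = 432 ≡ 12 (mod 30)
Result: 18^15 ≡ 12 (mod 30)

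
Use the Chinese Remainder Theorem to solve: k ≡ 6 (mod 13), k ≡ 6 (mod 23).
6

Using the Chinese Remainder Theorem:
M = product of moduli = 299
For equation 1: M_1 = 23, 23 ≡ 10 (mod 13), inverse of 23 mod 13 is 4 (check: 10 × 4 = 40 ≡ 1 (mod 13))
For equation 2: M_2 = 13, 13 ≡ 13 (mod 23), inverse of 13 mod 23 is 16 (check: 13 × 16 = 208 ≡ 1 (mod 23))
Combine: k ≡ Σ r_i×M_i×(M_i⁻¹ mod m_i) = 6×23×4 + 6×13×16 = 552 + 1248 = 1800
1800 mod 299 = 6
k ≡ 6 (mod 299)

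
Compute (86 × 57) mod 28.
2

(86 × 57) = 4902
4902 mod 28 = 2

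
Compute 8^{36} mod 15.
1

Using successive squaring:
Binary expansion of 36: 100100
Powers of 8 mod 15 (each is the square of the previous):
  8^1 ≡ 8 (mod 15)
  8^2 ≡ 8² = 64 ≡ 4 (mod 15)
  8^4 ≡ 4² = 16 ≡ 1 (mod 15)
  8^8 ≡ 1² = 1 ≡ 1 (mod 15)
  8^16 ≡ 1² = 1 ≡ 1 (mod 15)
  8^32 ≡ 1² = 1 ≡ 1 (mod 15)
36 = 32 + 4, so 8^36 = 8^32 × 8^4 ≡ 1 × 1 (mod 15)
Multiplying step by step:
  1 × 1 = 1 ≡ 1 (mod 15)
Result: 8^36 ≡ 1 (mod 15)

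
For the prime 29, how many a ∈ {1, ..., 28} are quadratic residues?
For prime 29, there are (p-1)/2 = (29-1)/2 = 14 quadratic residues (excluding 0).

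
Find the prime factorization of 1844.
2^2 × 461

Divide by primes starting from smallest:
1844 ÷ 2 = 922
922 ÷ 2 = 461
461 ÷ 461 = 1

1844 = 2^2 × 461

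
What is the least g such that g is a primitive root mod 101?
p - 1 = 100 has prime divisors 2, 5. h is a primitive root mod 101 iff h^(100/q) ≢ 1 (mod 101) for each such q.
h = 2: 2^50 ≡ 100, 2^20 ≡ 95 (mod 101); none is 1, so 2 has order 100 and is a primitive root.
The smallest primitive root mod 101 is g = 2.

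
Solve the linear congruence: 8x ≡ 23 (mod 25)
6

Since gcd(8, 25) = 1 divides 23, a solution exists.
Multiply both sides by the inverse of 8 mod 25:
  8^(-1) mod 25 = 22
  x ≡ 22 × 23 ≡ 506 ≡ 6 (mod 25)
Verification: 8 × 6 = 48 = 1 × 25 + 23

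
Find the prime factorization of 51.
3 × 17

Divide by primes starting from smallest:
51 ÷ 3 = 17
17 ÷ 17 = 1

51 = 3 × 17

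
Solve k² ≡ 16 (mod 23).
The square roots of 16 mod 23 are 4 and 19. Verify: 4² = 16 ≡ 16 (mod 23)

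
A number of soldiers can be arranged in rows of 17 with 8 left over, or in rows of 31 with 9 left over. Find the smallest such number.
M = 17 × 31 = 527. M₁ = 31, y₁ ≡ 11 (mod 17). M₂ = 17, y₂ ≡ 11 (mod 31). r = 8×31×11 + 9×17×11 ≡ 195 (mod 527). The smallest positive such number is 195.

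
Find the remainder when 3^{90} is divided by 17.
By Fermat: 3^{16} ≡ 1 (mod 17). 90 = 5×16 + 10. So 3^{90} ≡ 3^{10} ≡ 8 (mod 17)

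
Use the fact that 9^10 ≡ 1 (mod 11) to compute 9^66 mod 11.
By Fermat: 9^{10} ≡ 1 (mod 11). 66 = 6×10 + 6. So 9^{66} ≡ 9^{6} ≡ 9 (mod 11)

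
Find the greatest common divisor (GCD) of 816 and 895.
1

Using the Euclidean algorithm:
816 = 0 × 895 + 816
895 = 1 × 816 + 79
816 = 10 × 79 + 26
79 = 3 × 26 + 1
26 = 26 × 1 + 0

GCD(816, 895) = 1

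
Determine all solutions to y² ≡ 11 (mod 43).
The square roots of 11 mod 43 are 21 and 22. Verify: 21² = 441 ≡ 11 (mod 43)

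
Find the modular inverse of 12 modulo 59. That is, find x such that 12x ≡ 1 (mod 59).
5

Using Extended Euclidean Algorithm:
gcd(12, 59) = 1
Bezout coefficients: 12 × 5 + 59 × -1 = 1
So 12 × 5 ≡ 1 (mod 59)
The inverse is 5 mod 59 = 5
Verification: 12 × 5 = 60 = 1 × 59 + 1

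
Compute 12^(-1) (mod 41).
12^(-1) ≡ 24 (mod 41). Verification: 12 × 24 = 288 ≡ 1 (mod 41)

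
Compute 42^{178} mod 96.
0

Using successive squaring:
Binary expansion of 178: 10110010
Powers of 42 mod 96 (each is the square of the previous):
  42^1 ≡ 42 (mod 96)
  42^2 ≡ 42² = 1764 ≡ 36 (mod 96)
  42^4 ≡ 36² = 1296 ≡ 48 (mod 96)
  42^8 ≡ 48² = 2304 ≡ 0 (mod 96)
  42^16 ≡ 0² = 0 ≡ 0 (mod 96)
  42^32 ≡ 0² = 0 ≡ 0 (mod 96)
  42^64 ≡ 0² = 0 ≡ 0 (mod 96)
  42^128 ≡ 0² = 0 ≡ 0 (mod 96)
178 = 128 + 32 + 16 + 2, so 42^178 = 42^128 × 42^32 × 42^16 × 42^2 ≡ 0 × 0 × 0 × 36 (mod 96)
Multiplying step by step:
  0 × 0 = 0 ≡ 0 (mod 96)
  0 × 0 = 0 ≡ 0 (mod 96)
  0 × 36 = 0 ≡ 0 (mod 96)
Result: 42^178 ≡ 0 (mod 96)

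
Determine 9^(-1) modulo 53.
9^(-1) ≡ 6 (mod 53). Verification: 9 × 6 = 54 ≡ 1 (mod 53)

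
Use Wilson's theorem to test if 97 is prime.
(96)! mod 97 = 96. Since 96 ≡ -1 (mod 97), 97 is prime.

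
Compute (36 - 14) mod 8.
6

(36 - 14) = 22
22 mod 8 = 6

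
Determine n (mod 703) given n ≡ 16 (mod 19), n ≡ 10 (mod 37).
491

Using the Chinese Remainder Theorem:
M = product of moduli = 703
For equation 1: M_1 = 37, 37 ≡ 18 (mod 19), inverse of 37 mod 19 is 18 (check: 18 × 18 = 324 ≡ 1 (mod 19))
For equation 2: M_2 = 19, 19 ≡ 19 (mod 37), inverse of 19 mod 37 is 2 (check: 19 × 2 = 38 ≡ 1 (mod 37))
Combine: n ≡ Σ r_i×M_i×(M_i⁻¹ mod m_i) = 16×37×18 + 10×19×2 = 10656 + 380 = 11036
11036 mod 703 = 491
n ≡ 491 (mod 703)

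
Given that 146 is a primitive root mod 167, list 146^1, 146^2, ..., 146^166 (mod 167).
g^1, g^2, ..., g^{166} mod 167: {146, 107, 91, 93, 51, 98, 113, 132, 67, 96, 155, 85, 52, 77, 53, 56, 160, 147, 86, 31, 17, 144, 149, 44, 78, 32, 163, 84, 73, 137, 129, 130, 109, 49, 140, 66, 117, 48, 161, 126, 26, 122, 110, 28, 80, 157, 43, 99, 92, 72, 158, 22, 39, 16, 165, 42, 120, 152, 148, 65, 138, 108, 70, 33, 142, 24, 164, 63, 13, 61, 55, 14, 40, 162, 105, 133, 46, 36, 79, 11, 103, 8, 166, 21, 60, 76, 74, 116, 69, 54, 35, 100, 71, 12, 82, 115, 90, 114, 111, 7, 20, 81, 136, 150, 23, 18, 123, 89, 135, 4, 83, 94, 30, 38, 37, 58, 118, 27, 101, 50, 119, 6, 41, 141, 45, 57, 139, 87, 10, 124, 68, 75, 95, 9, 145, 128, 151, 2, 125, 47, 15, 19, 102, 29, 59, 97, 134, 25, 143, 3, 104, 154, 106, 112, 153, 127, 5, 62, 34, 121, 131, 88, 156, 64, 159, 1}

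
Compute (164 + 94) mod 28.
6

(164 + 94) = 258
258 mod 28 = 6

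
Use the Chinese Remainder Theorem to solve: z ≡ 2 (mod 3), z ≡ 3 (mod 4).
M = 3 × 4 = 12. M₁ = 4, y₁ ≡ 1 (mod 3). M₂ = 3, y₂ ≡ 3 (mod 4). z = 2×4×1 + 3×3×3 ≡ 11 (mod 12)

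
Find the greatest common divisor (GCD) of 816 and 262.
2

Using the Euclidean algorithm:
816 = 3 × 262 + 30
262 = 8 × 30 + 22
30 = 1 × 22 + 8
22 = 2 × 8 + 6
8 = 1 × 6 + 2
6 = 3 × 2 + 0

GCD(816, 262) = 2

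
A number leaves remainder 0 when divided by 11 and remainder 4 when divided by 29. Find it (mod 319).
M = 11 × 29 = 319. M₁ = 29, y₁ ≡ 8 (mod 11). M₂ = 11, y₂ ≡ 8 (mod 29). n = 0×29×8 + 4×11×8 ≡ 33 (mod 319)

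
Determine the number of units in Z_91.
72

Prime factorization: 91 = 7 × 13
Using the formula φ(n) = n × Π(1 - 1/p) for each prime factor p:
φ(91) = 91 × (1 - 1/7) × (1 - 1/13)
φ(91) = 72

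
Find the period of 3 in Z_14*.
Powers of 3 mod 14: 3^1≡3, 3^2≡9, 3^3≡13, 3^4≡11, 3^5≡5, 3^6≡1. Order = 6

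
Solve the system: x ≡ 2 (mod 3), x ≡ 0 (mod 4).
M = 3 × 4 = 12. M₁ = 4, y₁ ≡ 1 (mod 3). M₂ = 3, y₂ ≡ 3 (mod 4). x = 2×4×1 + 0×3×3 ≡ 8 (mod 12)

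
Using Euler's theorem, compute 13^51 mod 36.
By Euler: 13^{12} ≡ 1 (mod 36) since gcd(13, 36) = 1. 51 = 4×12 + 3. So 13^{51} ≡ 13^{3} ≡ 1 (mod 36)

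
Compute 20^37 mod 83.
Using repeated squaring. 37 = 32 + 4 + 1 (binary 100101). Repeated squaring mod 83: 20^1 ≡ 20; 20^2 ≡ 20² = 400 ≡ 68; 20^4 ≡ 68² = 4624 ≡ 59; 20^8 ≡ 59² = 3481 ≡ 78; 20^16 ≡ 78² = 6084 ≡ 25; 20^32 ≡ 25² = 625 ≡ 44. Multiply: 20^37 = 20^32 × 20^4 × 20^1 ≡ 44 × 59 × 20 (mod 83): 44 × 59 = 2596 ≡ 23; 23 × 20 = 460 ≡ 45. So 20^37 ≡ 45 (mod 83).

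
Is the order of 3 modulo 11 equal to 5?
Yes, ord_11(3) = 5.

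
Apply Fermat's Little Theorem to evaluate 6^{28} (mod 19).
6

By Fermat's Little Theorem, a^(p-1) ≡ 1 (mod p) for prime p and gcd(a, p) = 1
Here p = 19, so 6^18 ≡ 1 (mod 19)
We can reduce the exponent: 28 mod 18 = 10
So 6^28 ≡ 6^10 (mod 19)
Computing: 6^10 mod 19 = 6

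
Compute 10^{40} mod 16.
0

Using successive squaring:
Binary expansion of 40: 101000
Powers of 10 mod 16 (each is the square of the previous):
  10^1 ≡ 10 (mod 16)
  10^2 ≡ 10² = 100 ≡ 4 (mod 16)
  10^4 ≡ 4² = 16 ≡ 0 (mod 16)
  10^8 ≡ 0² = 0 ≡ 0 (mod 16)
  10^16 ≡ 0² = 0 ≡ 0 (mod 16)
  10^32 ≡ 0² = 0 ≡ 0 (mod 16)
40 = 32 + 8, so 10^40 = 10^32 × 10^8 ≡ 0 × 0 (mod 16)
Multiplying step by step:
  0 × 0 = 0 ≡ 0 (mod 16)
Result: 10^40 ≡ 0 (mod 16)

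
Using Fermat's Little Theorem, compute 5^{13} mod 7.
5

By Fermat's Little Theorem, a^(p-1) ≡ 1 (mod p) for prime p and gcd(a, p) = 1
Here p = 7, so 5^6 ≡ 1 (mod 7)
We can reduce the exponent: 13 mod 6 = 1
So 5^13 ≡ 5^1 (mod 7)
Computing: 5^1 mod 7 = 5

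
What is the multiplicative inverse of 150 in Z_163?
150^(-1) ≡ 25 (mod 163). Verification: 150 × 25 = 3750 ≡ 1 (mod 163)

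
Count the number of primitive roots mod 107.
Number of primitive roots mod 107 = φ(106) = 52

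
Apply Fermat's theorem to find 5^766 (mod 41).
By Fermat: 5^{40} ≡ 1 (mod 41). 766 ≡ 6 (mod 40). So 5^{766} ≡ 5^{6} ≡ 4 (mod 41)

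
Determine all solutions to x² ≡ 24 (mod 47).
The square roots of 24 mod 47 are 27 and 20. Verify: 27² = 729 ≡ 24 (mod 47)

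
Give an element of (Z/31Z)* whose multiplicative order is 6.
6 has order 6 mod 31 since 6^{6} ≡ 1 (mod 31) and no smaller power works.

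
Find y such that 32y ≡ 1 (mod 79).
32^(-1) ≡ 42 (mod 79). Verification: 32 × 42 = 1344 ≡ 1 (mod 79)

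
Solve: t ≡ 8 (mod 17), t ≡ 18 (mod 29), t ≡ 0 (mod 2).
M = 17 × 29 × 2 = 986. M₁ = 58, y₁ ≡ 5 (mod 17). M₂ = 34, y₂ ≡ 6 (mod 29). M₃ = 493, y₃ ≡ 1 (mod 2). t = 8×58×5 + 18×34×6 + 0×493×1 ≡ 76 (mod 986)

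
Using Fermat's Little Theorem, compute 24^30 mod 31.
By Fermat's Little Theorem, 24^{30} ≡ 1 (mod 31) since 31 is prime and gcd(24, 31) = 1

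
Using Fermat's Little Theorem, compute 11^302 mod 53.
By Fermat: 11^{52} ≡ 1 (mod 53). 302 ≡ 42 (mod 52). So 11^{302} ≡ 11^{42} ≡ 47 (mod 53)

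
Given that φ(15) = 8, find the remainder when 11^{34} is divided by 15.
By Euler: 11^{8} ≡ 1 (mod 15) since gcd(11, 15) = 1. 34 = 4×8 + 2. So 11^{34} ≡ 11^{2} ≡ 1 (mod 15)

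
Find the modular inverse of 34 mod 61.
34^(-1) ≡ 9 (mod 61). Verification: 34 × 9 = 306 ≡ 1 (mod 61)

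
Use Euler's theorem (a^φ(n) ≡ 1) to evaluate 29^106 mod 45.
By Euler: 29^{24} ≡ 1 (mod 45) since gcd(29, 45) = 1. 106 = 4×24 + 10. So 29^{106} ≡ 29^{10} ≡ 16 (mod 45)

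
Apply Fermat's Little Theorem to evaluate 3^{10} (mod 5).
4

By Fermat's Little Theorem, a^(p-1) ≡ 1 (mod p) for prime p and gcd(a, p) = 1
Here p = 5, so 3^4 ≡ 1 (mod 5)
We can reduce the exponent: 10 mod 4 = 2
So 3^10 ≡ 3^2 (mod 5)
Computing: 3^2 mod 5 = 4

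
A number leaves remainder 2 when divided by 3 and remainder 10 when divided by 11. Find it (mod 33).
M = 3 × 11 = 33. M₁ = 11, y₁ ≡ 2 (mod 3). M₂ = 3, y₂ ≡ 4 (mod 11). n = 2×11×2 + 10×3×4 ≡ 32 (mod 33)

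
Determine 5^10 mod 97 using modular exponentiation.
10 = 8 + 2 (binary 1010). Repeated squaring mod 97: 5^1 ≡ 5; 5^2 ≡ 5² = 25 ≡ 25; 5^4 ≡ 25² = 625 ≡ 43; 5^8 ≡ 43² = 1849 ≡ 6. Multiply: 5^10 = 5^8 × 5^2 ≡ 6 × 25 (mod 97): 6 × 25 = 150 ≡ 53. So 5^10 ≡ 53 (mod 97).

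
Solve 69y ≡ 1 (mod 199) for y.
69^(-1) ≡ 75 (mod 199). Verification: 69 × 75 = 5175 ≡ 1 (mod 199)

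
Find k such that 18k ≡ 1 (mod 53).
18^(-1) ≡ 3 (mod 53). Verification: 18 × 3 = 54 ≡ 1 (mod 53)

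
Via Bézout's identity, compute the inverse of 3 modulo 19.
Extended GCD: 3(-6) + 19(1) = 1. So 3^(-1) ≡ 13 ≡ 13 (mod 19). Verify: 3 × 13 = 39 ≡ 1 (mod 19)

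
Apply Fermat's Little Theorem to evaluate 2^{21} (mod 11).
2

By Fermat's Little Theorem, a^(p-1) ≡ 1 (mod p) for prime p and gcd(a, p) = 1
Here p = 11, so 2^10 ≡ 1 (mod 11)
We can reduce the exponent: 21 mod 10 = 1
So 2^21 ≡ 2^1 (mod 11)
Computing: 2^1 mod 11 = 2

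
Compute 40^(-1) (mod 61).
29

Using Extended Euclidean Algorithm:
gcd(40, 61) = 1
Bezout coefficients: 40 × 29 + 61 × -19 = 1
So 40 × 29 ≡ 1 (mod 61)
The inverse is 29 mod 61 = 29
Verification: 40 × 29 = 1160 = 19 × 61 + 1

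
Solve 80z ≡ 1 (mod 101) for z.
80^(-1) ≡ 24 (mod 101). Verification: 80 × 24 = 1920 ≡ 1 (mod 101)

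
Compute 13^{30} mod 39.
13

Using successive squaring:
Binary expansion of 30: 11110
Powers of 13 mod 39 (each is the square of the previous):
  13^1 ≡ 13 (mod 39)
  13^2 ≡ 13² = 169 ≡ 13 (mod 39)
  13^4 ≡ 13² = 169 ≡ 13 (mod 39)
  13^8 ≡ 13² = 169 ≡ 13 (mod 39)
  13^16 ≡ 13² = 169 ≡ 13 (mod 39)
30 = 16 + 8 + 4 + 2, so 13^30 = 13^16 × 13^8 × 13^4 × 13^2 ≡ 13 × 13 × 13 × 13 (mod 39)
Multiplying step by step:
  13 × 13 = 169 ≡ 13 (mod 39)
  13 × 13 = 169 ≡ 13 (mod 39)
  13 × 13 = 169 ≡ 13 (mod 39)
Result: 13^30 ≡ 13 (mod 39)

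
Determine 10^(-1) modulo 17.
10^(-1) ≡ 12 (mod 17). Verification: 10 × 12 = 120 ≡ 1 (mod 17)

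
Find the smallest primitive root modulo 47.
p - 1 = 46 has prime divisors 2, 23. h is a primitive root mod 47 iff h^(46/q) ≢ 1 (mod 47) for each such q.
h = 2: 2^23 ≡ 1, 2^2 ≡ 4 (mod 47); 2^23 ≡ 1, so not a primitive root.
h = 3: 3^23 ≡ 1, 3^2 ≡ 9 (mod 47); 3^23 ≡ 1, so not a primitive root.
h = 4: 4^23 ≡ 1, 4^2 ≡ 16 (mod 47); 4^23 ≡ 1, so not a primitive root.
h = 5: 5^23 ≡ 46, 5^2 ≡ 25 (mod 47); none is 1, so 5 has order 46 and is a primitive root.
The smallest primitive root mod 47 is g = 5.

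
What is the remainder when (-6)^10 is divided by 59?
(-6) ≡ 53 (mod 59). 10 = 8 + 2 (binary 1010). Repeated squaring mod 59: 53^1 ≡ 53; 53^2 ≡ 53² = 2809 ≡ 36; 53^4 ≡ 36² = 1296 ≡ 57; 53^8 ≡ 57² = 3249 ≡ 4. Multiply: (-6)^10 ≡ 53^8 × 53^2 ≡ 4 × 36 (mod 59): 4 × 36 = 144 ≡ 26. So (-6)^10 ≡ 26 (mod 59).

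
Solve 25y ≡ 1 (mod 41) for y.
25^(-1) ≡ 23 (mod 41). Verification: 25 × 23 = 575 ≡ 1 (mod 41)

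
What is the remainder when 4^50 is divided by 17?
Using Fermat: 4^{16} ≡ 1 (mod 17). 50 ≡ 2 (mod 16). So 4^{50} ≡ 4^{2} ≡ 16 (mod 17)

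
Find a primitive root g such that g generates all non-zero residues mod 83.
p - 1 = 82 has prime divisors 2, 41. h is a primitive root mod 83 iff h^(82/q) ≢ 1 (mod 83) for each such q.
h = 2: 2^41 ≡ 82, 2^2 ≡ 4 (mod 83); none is 1, so 2 has order 82 and is a primitive root.
The smallest primitive root mod 83 is g = 2.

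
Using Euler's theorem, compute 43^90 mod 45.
By Euler: 43^{24} ≡ 1 (mod 45) since gcd(43, 45) = 1. 90 = 3×24 + 18. So 43^{90} ≡ 43^{18} ≡ 19 (mod 45)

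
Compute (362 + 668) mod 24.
22

(362 + 668) = 1030
1030 mod 24 = 22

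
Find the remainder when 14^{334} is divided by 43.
By Fermat: 14^{42} ≡ 1 (mod 43). 334 = 7×42 + 40. So 14^{334} ≡ 14^{40} ≡ 9 (mod 43)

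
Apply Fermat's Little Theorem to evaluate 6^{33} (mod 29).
4

By Fermat's Little Theorem, a^(p-1) ≡ 1 (mod p) for prime p and gcd(a, p) = 1
Here p = 29, so 6^28 ≡ 1 (mod 29)
We can reduce the exponent: 33 mod 28 = 5
So 6^33 ≡ 6^5 (mod 29)
Computing: 6^5 mod 29 = 4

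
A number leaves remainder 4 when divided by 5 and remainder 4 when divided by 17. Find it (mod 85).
M = 5 × 17 = 85. M₁ = 17, y₁ ≡ 3 (mod 5). M₂ = 5, y₂ ≡ 7 (mod 17). y = 4×17×3 + 4×5×7 ≡ 4 (mod 85)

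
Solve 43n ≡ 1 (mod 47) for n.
35

Using Extended Euclidean Algorithm:
gcd(43, 47) = 1
Bezout coefficients: 43 × -12 + 47 × 11 = 1
So 43 × -12 ≡ 1 (mod 47)
The inverse is -12 mod 47 = 35
Verification: 43 × 35 = 1505 = 32 × 47 + 1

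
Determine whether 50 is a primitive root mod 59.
p - 1 = 58 has prime divisors 2, 29. Check 50^(58/q) mod 59 for each: 50^(58/2) = 50^29 ≡ 58, 50^(58/29) = 50^2 ≡ 22 (mod 59). None of these is 1, so 50 has order 58 = φ(59), so it is a primitive root mod 59.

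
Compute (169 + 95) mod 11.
0

(169 + 95) = 264
264 mod 11 = 0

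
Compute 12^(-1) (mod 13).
12^(-1) ≡ 12 (mod 13). Verification: 12 × 12 = 144 ≡ 1 (mod 13)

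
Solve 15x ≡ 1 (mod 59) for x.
4

Using Extended Euclidean Algorithm:
gcd(15, 59) = 1
Bezout coefficients: 15 × 4 + 59 × -1 = 1
So 15 × 4 ≡ 1 (mod 59)
The inverse is 4 mod 59 = 4
Verification: 15 × 4 = 60 = 1 × 59 + 1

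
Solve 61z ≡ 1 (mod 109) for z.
61^(-1) ≡ 84 (mod 109). Verification: 61 × 84 = 5124 ≡ 1 (mod 109)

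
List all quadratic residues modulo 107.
QRs mod 107: {1, 3, 4, 9, 10, 11, 12, 13, 14, 16, 19, 23, 25, 27, 29, 30, 33, 34, 35, 36, 37, 39, 40, 41, 42, 44, 47, 48, 49, 52, 53, 56, 57, 61, 62, 64, 69, 75, 76, 79, 81, 83, 85, 86, 87, 89, 90, 92, 99, 100, 101, 102, 105}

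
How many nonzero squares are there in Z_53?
For prime 53, there are (p-1)/2 = (53-1)/2 = 26 quadratic residues (excluding 0).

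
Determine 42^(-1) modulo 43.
42^(-1) ≡ 42 (mod 43). Verification: 42 × 42 = 1764 ≡ 1 (mod 43)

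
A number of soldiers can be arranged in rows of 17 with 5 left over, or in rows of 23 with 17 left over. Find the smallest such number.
M = 17 × 23 = 391. M₁ = 23, y₁ ≡ 3 (mod 17). M₂ = 17, y₂ ≡ 19 (mod 23). n = 5×23×3 + 17×17×19 ≡ 362 (mod 391). The smallest positive such number is 362.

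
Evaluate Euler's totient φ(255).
128

Prime factorization: 255 = 3 × 5 × 17
Using the formula φ(n) = n × Π(1 - 1/p) for each prime factor p:
φ(255) = 255 × (1 - 1/3) × (1 - 1/5) × (1 - 1/17)
φ(255) = 128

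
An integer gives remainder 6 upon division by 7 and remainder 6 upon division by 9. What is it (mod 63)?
M = 7 × 9 = 63. M₁ = 9, y₁ ≡ 4 (mod 7). M₂ = 7, y₂ ≡ 4 (mod 9). r = 6×9×4 + 6×7×4 ≡ 6 (mod 63). The smallest positive such number is 6.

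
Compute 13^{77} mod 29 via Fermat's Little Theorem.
28

By Fermat's Little Theorem, a^(p-1) ≡ 1 (mod p) for prime p and gcd(a, p) = 1
Here p = 29, so 13^28 ≡ 1 (mod 29)
We can reduce the exponent: 77 mod 28 = 21
So 13^77 ≡ 13^21 (mod 29)
Computing: 13^21 mod 29 = 28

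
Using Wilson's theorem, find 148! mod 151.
(150)! = (148)! × (149) × (150) ≡ -1 (mod 151). So (148)! ≡ -1 × [(150)(149)]^(-1) ≡ 75 (mod 151)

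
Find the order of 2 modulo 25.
Powers of 2 mod 25: 2^1≡2, 2^2≡4, 2^3≡8, 2^4≡16, 2^5≡7, 2^6≡14, 2^7≡3, 2^8≡6, 2^9≡12, 2^10≡24, 2^11≡23, 2^12≡21, 2^13≡17, 2^14≡9, 2^15≡18, 2^16≡11, 2^17≡22, 2^18≡19, 2^19≡13, 2^20≡1. Order = 20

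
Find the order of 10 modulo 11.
Powers of 10 mod 11: 10^1≡10, 10^2≡1. Order = 2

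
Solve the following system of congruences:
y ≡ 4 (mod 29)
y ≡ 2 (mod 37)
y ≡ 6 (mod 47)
21203

Using the Chinese Remainder Theorem:
M = product of moduli = 50431
For equation 1: M_1 = 1739, 1739 ≡ 28 (mod 29), inverse of 1739 mod 29 is 28 (check: 28 × 28 = 784 ≡ 1 (mod 29))
For equation 2: M_2 = 1363, 1363 ≡ 31 (mod 37), inverse of 1363 mod 37 is 6 (check: 31 × 6 = 186 ≡ 1 (mod 37))
For equation 3: M_3 = 1073, 1073 ≡ 39 (mod 47), inverse of 1073 mod 47 is 41 (check: 39 × 41 = 1599 ≡ 1 (mod 47))
Combine: y ≡ Σ r_i×M_i×(M_i⁻¹ mod m_i) = 4×1739×28 + 2×1363×6 + 6×1073×41 = 194768 + 16356 + 263958 = 475082
475082 mod 50431 = 21203
y ≡ 21203 (mod 50431)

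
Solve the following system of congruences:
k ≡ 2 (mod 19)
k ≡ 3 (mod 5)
78

Using the Chinese Remainder Theorem:
M = product of moduli = 95
For equation 1: M_1 = 5, 5 ≡ 5 (mod 19), inverse of 5 mod 19 is 4 (check: 5 × 4 = 20 ≡ 1 (mod 19))
For equation 2: M_2 = 19, 19 ≡ 4 (mod 5), inverse of 19 mod 5 is 4 (check: 4 × 4 = 16 ≡ 1 (mod 5))
Combine: k ≡ Σ r_i×M_i×(M_i⁻¹ mod m_i) = 2×5×4 + 3×19×4 = 40 + 228 = 268
268 mod 95 = 78
k ≡ 78 (mod 95)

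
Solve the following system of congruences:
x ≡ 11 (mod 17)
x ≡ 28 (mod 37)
28

Using the Chinese Remainder Theorem:
M = product of moduli = 629
For equation 1: M_1 = 37, 37 ≡ 3 (mod 17), inverse of 37 mod 17 is 6 (check: 3 × 6 = 18 ≡ 1 (mod 17))
For equation 2: M_2 = 17, 17 ≡ 17 (mod 37), inverse of 17 mod 37 is 24 (check: 17 × 24 = 408 ≡ 1 (mod 37))
Combine: x ≡ Σ r_i×M_i×(M_i⁻¹ mod m_i) = 11×37×6 + 28×17×24 = 2442 + 11424 = 13866
13866 mod 629 = 28
x ≡ 28 (mod 629)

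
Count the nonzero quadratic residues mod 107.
For prime 107, there are (p-1)/2 = (107-1)/2 = 53 quadratic residues (excluding 0).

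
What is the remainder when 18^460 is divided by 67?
Using Fermat: 18^{66} ≡ 1 (mod 67). 460 ≡ 64 (mod 66). So 18^{460} ≡ 18^{64} ≡ 6 (mod 67)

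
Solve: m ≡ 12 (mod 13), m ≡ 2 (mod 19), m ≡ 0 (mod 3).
M = 13 × 19 × 3 = 741. M₁ = 57, y₁ ≡ 8 (mod 13). M₂ = 39, y₂ ≡ 1 (mod 19). M₃ = 247, y₃ ≡ 1 (mod 3). m = 12×57×8 + 2×39×1 + 0×247×1 ≡ 363 (mod 741)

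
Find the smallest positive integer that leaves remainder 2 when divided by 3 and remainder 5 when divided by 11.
M = 3 × 11 = 33. M₁ = 11, y₁ ≡ 2 (mod 3). M₂ = 3, y₂ ≡ 4 (mod 11). n = 2×11×2 + 5×3×4 ≡ 5 (mod 33). The smallest positive such number is 5.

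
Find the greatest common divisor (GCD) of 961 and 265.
1

Using the Euclidean algorithm:
961 = 3 × 265 + 166
265 = 1 × 166 + 99
166 = 1 × 99 + 67
99 = 1 × 67 + 32
67 = 2 × 32 + 3
32 = 10 × 3 + 2
3 = 1 × 2 + 1
2 = 2 × 1 + 0

GCD(961, 265) = 1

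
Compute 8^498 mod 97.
Using Fermat: 8^{96} ≡ 1 (mod 97). 498 ≡ 18 (mod 96). So 8^{498} ≡ 8^{18} ≡ 64 (mod 97)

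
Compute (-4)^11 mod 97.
Using repeated squaring. (-4) ≡ 93 (mod 97). 11 = 8 + 2 + 1 (binary 1011). Repeated squaring mod 97: 93^1 ≡ 93; 93^2 ≡ 93² = 8649 ≡ 16; 93^4 ≡ 16² = 256 ≡ 62; 93^8 ≡ 62² = 3844 ≡ 61. Multiply: (-4)^11 ≡ 93^8 × 93^2 × 93^1 ≡ 61 × 16 × 93 (mod 97): 61 × 16 = 976 ≡ 6; 6 × 93 = 558 ≡ 73. So (-4)^11 ≡ 73 (mod 97).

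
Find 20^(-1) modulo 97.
34

Using Extended Euclidean Algorithm:
gcd(20, 97) = 1
Bezout coefficients: 20 × 34 + 97 × -7 = 1
So 20 × 34 ≡ 1 (mod 97)
The inverse is 34 mod 97 = 34
Verification: 20 × 34 = 680 = 7 × 97 + 1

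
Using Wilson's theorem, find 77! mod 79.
(78)! = (77)! × (78) ≡ -1 (mod 79). So (77)! ≡ -1 × (78)^(-1) ≡ (-1)×(-1) = 1 (mod 79)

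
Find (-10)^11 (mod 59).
Using repeated squaring. (-10) ≡ 49 (mod 59). 11 = 8 + 2 + 1 (binary 1011). Repeated squaring mod 59: 49^1 ≡ 49; 49^2 ≡ 49² = 2401 ≡ 41; 49^4 ≡ 41² = 1681 ≡ 29; 49^8 ≡ 29² = 841 ≡ 15. Multiply: (-10)^11 ≡ 49^8 × 49^2 × 49^1 ≡ 15 × 41 × 49 (mod 59): 15 × 41 = 615 ≡ 25; 25 × 49 = 1225 ≡ 45. So (-10)^11 ≡ 45 (mod 59).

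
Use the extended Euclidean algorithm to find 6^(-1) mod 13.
Extended GCD: 6(-2) + 13(1) = 1. So 6^(-1) ≡ 11 ≡ 11 (mod 13). Verify: 6 × 11 = 66 ≡ 1 (mod 13)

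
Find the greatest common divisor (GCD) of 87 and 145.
29

Using the Euclidean algorithm:
87 = 0 × 145 + 87
145 = 1 × 87 + 58
87 = 1 × 58 + 29
58 = 2 × 29 + 0

GCD(87, 145) = 29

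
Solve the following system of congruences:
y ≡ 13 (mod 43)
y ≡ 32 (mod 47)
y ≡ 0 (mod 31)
40734

Using the Chinese Remainder Theorem:
M = product of moduli = 62651
For equation 1: M_1 = 1457, 1457 ≡ 38 (mod 43), inverse of 1457 mod 43 is 17 (check: 38 × 17 = 646 ≡ 1 (mod 43))
For equation 2: M_2 = 1333, 1333 ≡ 17 (mod 47), inverse of 1333 mod 47 is 36 (check: 17 × 36 = 612 ≡ 1 (mod 47))
For equation 3: M_3 = 2021, 2021 ≡ 6 (mod 31), inverse of 2021 mod 31 is 26 (check: 6 × 26 = 156 ≡ 1 (mod 31))
Combine: y ≡ Σ r_i×M_i×(M_i⁻¹ mod m_i) = 13×1457×17 + 32×1333×36 + 0×2021×26 = 321997 + 1535616 + 0 = 1857613
1857613 mod 62651 = 40734
y ≡ 40734 (mod 62651)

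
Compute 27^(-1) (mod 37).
27^(-1) ≡ 11 (mod 37). Verification: 27 × 11 = 297 ≡ 1 (mod 37)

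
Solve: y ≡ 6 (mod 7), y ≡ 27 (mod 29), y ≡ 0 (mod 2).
M = 7 × 29 × 2 = 406. M₁ = 58, y₁ ≡ 4 (mod 7). M₂ = 14, y₂ ≡ 27 (mod 29). M₃ = 203, y₃ ≡ 1 (mod 2). y = 6×58×4 + 27×14×27 + 0×203×1 ≡ 230 (mod 406)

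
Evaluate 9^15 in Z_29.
Using repeated squaring. 15 = 8 + 4 + 2 + 1 (binary 1111). Repeated squaring mod 29: 9^1 ≡ 9; 9^2 ≡ 9² = 81 ≡ 23; 9^4 ≡ 23² = 529 ≡ 7; 9^8 ≡ 7² = 49 ≡ 20. Multiply: 9^15 = 9^8 × 9^4 × 9^2 × 9^1 ≡ 20 × 7 × 23 × 9 (mod 29): 20 × 7 = 140 ≡ 24; 24 × 23 = 552 ≡ 1; 1 × 9 = 9 ≡ 9. So 9^15 ≡ 9 (mod 29).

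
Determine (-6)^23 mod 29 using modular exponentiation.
Using repeated squaring. (-6) ≡ 23 (mod 29). 23 = 16 + 4 + 2 + 1 (binary 10111). Repeated squaring mod 29: 23^1 ≡ 23; 23^2 ≡ 23² = 529 ≡ 7; 23^4 ≡ 7² = 49 ≡ 20; 23^8 ≡ 20² = 400 ≡ 23; 23^16 ≡ 23² = 529 ≡ 7. Multiply: (-6)^23 ≡ 23^16 × 23^4 × 23^2 × 23^1 ≡ 7 × 20 × 7 × 23 (mod 29): 7 × 20 = 140 ≡ 24; 24 × 7 = 168 ≡ 23; 23 × 23 = 529 ≡ 7. So (-6)^23 ≡ 7 (mod 29).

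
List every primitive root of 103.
Primitive roots mod 103: {5, 6, 11, 12, 20, 21, 35, 40, 43, 44, 45, 48, 51, 53, 54, 62, 65, 67, 70, 71, 74, 75, 77, 78, 84, 85, 86, 87, 88, 96, 99, 101}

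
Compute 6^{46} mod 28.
8

Using successive squaring:
Binary expansion of 46: 101110
Powers of 6 mod 28 (each is the square of the previous):
  6^1 ≡ 6 (mod 28)
  6^2 ≡ 6² = 36 ≡ 8 (mod 28)
  6^4 ≡ 8² = 64 ≡ 8 (mod 28)
  6^8 ≡ 8² = 64 ≡ 8 (mod 28)
  6^16 ≡ 8² = 64 ≡ 8 (mod 28)
  6^32 ≡ 8² = 64 ≡ 8 (mod 28)
46 = 32 + 8 + 4 + 2, so 6^46 = 6^32 × 6^8 × 6^4 × 6^2 ≡ 8 × 8 × 8 × 8 (mod 28)
Multiplying step by step:
  8 × 8 = 64 ≡ 8 (mod 28)
  8 × 8 = 64 ≡ 8 (mod 28)
  8 × 8 = 64 ≡ 8 (mod 28)
Result: 6^46 ≡ 8 (mod 28)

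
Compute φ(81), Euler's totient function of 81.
54

Prime factorization: 81 = 3^4
Using the formula φ(n) = n × Π(1 - 1/p) for each prime factor p:
φ(81) = 81 × (1 - 1/3)
φ(81) = 54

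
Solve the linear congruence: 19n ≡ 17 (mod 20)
3

Since gcd(19, 20) = 1 divides 17, a solution exists.
Multiply both sides by the inverse of 19 mod 20:
  19^(-1) mod 20 = 19
  x ≡ 19 × 17 ≡ 323 ≡ 3 (mod 20)
Verification: 19 × 3 = 57 = 2 × 20 + 17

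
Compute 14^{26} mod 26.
14

Using successive squaring:
Binary expansion of 26: 11010
Powers of 14 mod 26 (each is the square of the previous):
  14^1 ≡ 14 (mod 26)
  14^2 ≡ 14² = 196 ≡ 14 (mod 26)
  14^4 ≡ 14² = 196 ≡ 14 (mod 26)
  14^8 ≡ 14² = 196 ≡ 14 (mod 26)
  14^16 ≡ 14² = 196 ≡ 14 (mod 26)
26 = 16 + 8 + 2, so 14^26 = 14^16 × 14^8 × 14^2 ≡ 14 × 14 × 14 (mod 26)
Multiplying step by step:
  14 × 14 = 196 ≡ 14 (mod 26)
  14 × 14 = 196 ≡ 14 (mod 26)
Result: 14^26 ≡ 14 (mod 26)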